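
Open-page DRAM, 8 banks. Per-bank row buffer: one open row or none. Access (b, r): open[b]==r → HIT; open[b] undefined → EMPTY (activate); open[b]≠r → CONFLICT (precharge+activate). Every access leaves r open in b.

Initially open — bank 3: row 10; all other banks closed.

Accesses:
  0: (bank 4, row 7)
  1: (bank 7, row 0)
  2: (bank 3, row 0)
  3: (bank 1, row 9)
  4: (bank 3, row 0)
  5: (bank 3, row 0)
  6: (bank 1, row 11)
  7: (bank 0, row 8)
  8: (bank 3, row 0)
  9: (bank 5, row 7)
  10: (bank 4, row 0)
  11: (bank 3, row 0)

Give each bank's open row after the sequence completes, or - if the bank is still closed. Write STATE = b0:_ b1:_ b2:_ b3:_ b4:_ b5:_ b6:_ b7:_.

STATE = b0:8 b1:11 b2:- b3:0 b4:0 b5:7 b6:- b7:0

step 0: bank4 None->7 [EMPTY]
step 1: bank7 None->0 [EMPTY]
step 2: bank3 10->0 [CONFLICT]
step 3: bank1 None->9 [EMPTY]
step 4: bank3 0->0 [HIT]
step 5: bank3 0->0 [HIT]
step 6: bank1 9->11 [CONFLICT]
step 7: bank0 None->8 [EMPTY]
step 8: bank3 0->0 [HIT]
step 9: bank5 None->7 [EMPTY]
step 10: bank4 7->0 [CONFLICT]
step 11: bank3 0->0 [HIT]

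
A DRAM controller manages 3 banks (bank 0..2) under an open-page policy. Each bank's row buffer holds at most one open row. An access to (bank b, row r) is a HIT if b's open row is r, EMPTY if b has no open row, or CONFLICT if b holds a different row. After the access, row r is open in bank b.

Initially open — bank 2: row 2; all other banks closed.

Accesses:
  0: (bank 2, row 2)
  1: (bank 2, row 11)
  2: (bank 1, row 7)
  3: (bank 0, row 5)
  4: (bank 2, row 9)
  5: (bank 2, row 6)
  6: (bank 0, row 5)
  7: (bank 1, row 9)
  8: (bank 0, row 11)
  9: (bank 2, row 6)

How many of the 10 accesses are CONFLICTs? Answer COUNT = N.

COUNT = 5

  [0] b2 r2: had r2 ⇒ H
  [1] b2 r11: had r2 ⇒ C
  [2] b1 r7: no row ⇒ E
  [3] b0 r5: no row ⇒ E
  [4] b2 r9: had r11 ⇒ C
  [5] b2 r6: had r9 ⇒ C
  [6] b0 r5: had r5 ⇒ H
  [7] b1 r9: had r7 ⇒ C
  [8] b0 r11: had r5 ⇒ C
  [9] b2 r6: had r6 ⇒ H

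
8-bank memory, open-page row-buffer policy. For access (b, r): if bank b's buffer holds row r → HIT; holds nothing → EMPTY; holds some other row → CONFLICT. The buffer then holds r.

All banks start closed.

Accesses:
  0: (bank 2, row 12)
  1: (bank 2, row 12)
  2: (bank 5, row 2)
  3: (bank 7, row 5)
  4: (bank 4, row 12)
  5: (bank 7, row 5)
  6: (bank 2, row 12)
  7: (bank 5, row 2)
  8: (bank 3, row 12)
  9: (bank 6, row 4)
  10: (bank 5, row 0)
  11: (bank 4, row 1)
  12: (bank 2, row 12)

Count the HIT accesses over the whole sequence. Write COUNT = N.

COUNT = 5

#0 (2,12) E
#1 (2,12) H  (was 12)
#2 (5,2) E
#3 (7,5) E
#4 (4,12) E
#5 (7,5) H  (was 5)
#6 (2,12) H  (was 12)
#7 (5,2) H  (was 2)
#8 (3,12) E
#9 (6,4) E
#10 (5,0) C  (was 2)
#11 (4,1) C  (was 12)
#12 (2,12) H  (was 12)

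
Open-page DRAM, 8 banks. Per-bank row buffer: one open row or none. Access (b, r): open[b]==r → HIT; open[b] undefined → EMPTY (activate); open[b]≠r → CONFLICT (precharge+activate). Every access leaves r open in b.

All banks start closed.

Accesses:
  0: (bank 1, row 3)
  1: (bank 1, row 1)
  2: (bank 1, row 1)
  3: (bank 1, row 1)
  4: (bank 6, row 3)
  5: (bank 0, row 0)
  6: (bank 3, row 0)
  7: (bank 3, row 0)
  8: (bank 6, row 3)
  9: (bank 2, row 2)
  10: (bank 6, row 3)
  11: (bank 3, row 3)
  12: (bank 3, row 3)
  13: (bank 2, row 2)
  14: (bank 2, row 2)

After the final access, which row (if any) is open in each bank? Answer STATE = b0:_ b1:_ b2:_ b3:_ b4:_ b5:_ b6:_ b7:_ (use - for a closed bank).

step 0: bank1 None->3 [EMPTY]
step 1: bank1 3->1 [CONFLICT]
step 2: bank1 1->1 [HIT]
step 3: bank1 1->1 [HIT]
step 4: bank6 None->3 [EMPTY]
step 5: bank0 None->0 [EMPTY]
step 6: bank3 None->0 [EMPTY]
step 7: bank3 0->0 [HIT]
step 8: bank6 3->3 [HIT]
step 9: bank2 None->2 [EMPTY]
step 10: bank6 3->3 [HIT]
step 11: bank3 0->3 [CONFLICT]
step 12: bank3 3->3 [HIT]
step 13: bank2 2->2 [HIT]
step 14: bank2 2->2 [HIT]

STATE = b0:0 b1:1 b2:2 b3:3 b4:- b5:- b6:3 b7:-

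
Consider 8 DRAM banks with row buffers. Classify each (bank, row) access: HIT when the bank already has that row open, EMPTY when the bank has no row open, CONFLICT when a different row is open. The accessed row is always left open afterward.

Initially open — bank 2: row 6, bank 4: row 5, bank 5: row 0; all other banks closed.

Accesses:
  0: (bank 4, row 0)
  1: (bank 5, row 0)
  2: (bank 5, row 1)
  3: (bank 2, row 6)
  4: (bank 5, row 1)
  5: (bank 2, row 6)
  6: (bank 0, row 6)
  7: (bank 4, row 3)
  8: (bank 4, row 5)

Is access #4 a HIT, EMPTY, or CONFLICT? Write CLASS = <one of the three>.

CLASS = HIT

step 0: bank4 5->0 [CONFLICT]
step 1: bank5 0->0 [HIT]
step 2: bank5 0->1 [CONFLICT]
step 3: bank2 6->6 [HIT]
step 4: bank5 1->1 [HIT]
step 5: bank2 6->6 [HIT]
step 6: bank0 None->6 [EMPTY]
step 7: bank4 0->3 [CONFLICT]
step 8: bank4 3->5 [CONFLICT]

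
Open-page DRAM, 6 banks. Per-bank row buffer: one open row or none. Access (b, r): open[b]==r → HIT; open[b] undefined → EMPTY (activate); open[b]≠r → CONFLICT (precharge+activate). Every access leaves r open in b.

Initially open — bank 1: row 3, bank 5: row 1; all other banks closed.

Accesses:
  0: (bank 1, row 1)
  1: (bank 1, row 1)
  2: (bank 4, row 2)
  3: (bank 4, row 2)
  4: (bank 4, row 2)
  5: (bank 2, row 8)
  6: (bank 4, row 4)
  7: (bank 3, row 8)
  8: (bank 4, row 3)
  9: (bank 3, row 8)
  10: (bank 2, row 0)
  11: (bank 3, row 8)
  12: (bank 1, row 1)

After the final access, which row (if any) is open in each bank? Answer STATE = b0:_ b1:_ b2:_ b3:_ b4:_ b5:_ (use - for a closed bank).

#0 (1,1) C  (was 3)
#1 (1,1) H  (was 1)
#2 (4,2) E
#3 (4,2) H  (was 2)
#4 (4,2) H  (was 2)
#5 (2,8) E
#6 (4,4) C  (was 2)
#7 (3,8) E
#8 (4,3) C  (was 4)
#9 (3,8) H  (was 8)
#10 (2,0) C  (was 8)
#11 (3,8) H  (was 8)
#12 (1,1) H  (was 1)

STATE = b0:- b1:1 b2:0 b3:8 b4:3 b5:1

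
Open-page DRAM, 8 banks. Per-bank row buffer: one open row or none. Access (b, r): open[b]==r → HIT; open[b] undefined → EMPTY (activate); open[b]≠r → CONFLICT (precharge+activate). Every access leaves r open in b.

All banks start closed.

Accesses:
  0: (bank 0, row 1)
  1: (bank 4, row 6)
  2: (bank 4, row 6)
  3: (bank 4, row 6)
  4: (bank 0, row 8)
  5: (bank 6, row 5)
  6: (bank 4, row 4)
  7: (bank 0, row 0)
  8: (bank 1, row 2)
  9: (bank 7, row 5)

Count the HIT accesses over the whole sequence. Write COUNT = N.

COUNT = 2

  [0] b0 r1: no row ⇒ E
  [1] b4 r6: no row ⇒ E
  [2] b4 r6: had r6 ⇒ H
  [3] b4 r6: had r6 ⇒ H
  [4] b0 r8: had r1 ⇒ C
  [5] b6 r5: no row ⇒ E
  [6] b4 r4: had r6 ⇒ C
  [7] b0 r0: had r8 ⇒ C
  [8] b1 r2: no row ⇒ E
  [9] b7 r5: no row ⇒ E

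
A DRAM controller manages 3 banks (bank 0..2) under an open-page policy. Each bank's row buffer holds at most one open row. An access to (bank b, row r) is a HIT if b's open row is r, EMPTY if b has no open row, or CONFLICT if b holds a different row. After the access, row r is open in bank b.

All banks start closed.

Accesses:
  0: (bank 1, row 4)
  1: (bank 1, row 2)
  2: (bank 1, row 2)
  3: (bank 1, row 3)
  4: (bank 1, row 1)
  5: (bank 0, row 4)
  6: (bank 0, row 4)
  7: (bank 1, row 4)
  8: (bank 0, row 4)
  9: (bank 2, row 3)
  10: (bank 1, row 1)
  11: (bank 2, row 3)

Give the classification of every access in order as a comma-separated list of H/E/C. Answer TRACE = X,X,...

TRACE = E,C,H,C,C,E,H,C,H,E,C,H

#0 (1,4) E
#1 (1,2) C  (was 4)
#2 (1,2) H  (was 2)
#3 (1,3) C  (was 2)
#4 (1,1) C  (was 3)
#5 (0,4) E
#6 (0,4) H  (was 4)
#7 (1,4) C  (was 1)
#8 (0,4) H  (was 4)
#9 (2,3) E
#10 (1,1) C  (was 4)
#11 (2,3) H  (was 3)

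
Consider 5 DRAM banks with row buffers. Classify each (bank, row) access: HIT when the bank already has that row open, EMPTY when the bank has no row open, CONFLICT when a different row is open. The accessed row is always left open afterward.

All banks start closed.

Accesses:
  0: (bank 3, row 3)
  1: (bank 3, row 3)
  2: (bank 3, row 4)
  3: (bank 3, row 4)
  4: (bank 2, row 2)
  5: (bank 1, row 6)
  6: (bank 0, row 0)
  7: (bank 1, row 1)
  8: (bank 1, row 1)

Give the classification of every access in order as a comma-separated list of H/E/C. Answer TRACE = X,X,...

0: bank 3 row 3 — prev None → EMPTY
1: bank 3 row 3 — prev 3 → HIT
2: bank 3 row 4 — prev 3 → CONFLICT
3: bank 3 row 4 — prev 4 → HIT
4: bank 2 row 2 — prev None → EMPTY
5: bank 1 row 6 — prev None → EMPTY
6: bank 0 row 0 — prev None → EMPTY
7: bank 1 row 1 — prev 6 → CONFLICT
8: bank 1 row 1 — prev 1 → HIT

TRACE = E,H,C,H,E,E,E,C,H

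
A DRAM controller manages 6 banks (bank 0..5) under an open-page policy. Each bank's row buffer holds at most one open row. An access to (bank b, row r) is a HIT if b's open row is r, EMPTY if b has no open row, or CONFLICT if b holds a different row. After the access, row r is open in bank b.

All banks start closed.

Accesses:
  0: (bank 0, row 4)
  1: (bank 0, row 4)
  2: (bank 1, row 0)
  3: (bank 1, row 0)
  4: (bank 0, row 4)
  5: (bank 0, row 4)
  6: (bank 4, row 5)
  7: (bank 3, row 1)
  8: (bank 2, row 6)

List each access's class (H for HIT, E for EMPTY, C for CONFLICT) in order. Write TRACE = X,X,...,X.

#0 (0,4) E
#1 (0,4) H  (was 4)
#2 (1,0) E
#3 (1,0) H  (was 0)
#4 (0,4) H  (was 4)
#5 (0,4) H  (was 4)
#6 (4,5) E
#7 (3,1) E
#8 (2,6) E

TRACE = E,H,E,H,H,H,E,E,E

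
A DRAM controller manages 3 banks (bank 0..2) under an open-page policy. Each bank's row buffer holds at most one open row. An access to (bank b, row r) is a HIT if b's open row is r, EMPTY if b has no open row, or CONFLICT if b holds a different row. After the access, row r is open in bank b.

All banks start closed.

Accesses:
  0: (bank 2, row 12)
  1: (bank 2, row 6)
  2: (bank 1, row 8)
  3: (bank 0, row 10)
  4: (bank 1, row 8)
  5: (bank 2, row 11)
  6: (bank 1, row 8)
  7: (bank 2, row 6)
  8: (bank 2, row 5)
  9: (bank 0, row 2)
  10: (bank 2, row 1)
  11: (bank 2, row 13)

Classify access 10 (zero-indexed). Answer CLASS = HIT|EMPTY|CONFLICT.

CLASS = CONFLICT

0: bank 2 row 12 — prev None → EMPTY
1: bank 2 row 6 — prev 12 → CONFLICT
2: bank 1 row 8 — prev None → EMPTY
3: bank 0 row 10 — prev None → EMPTY
4: bank 1 row 8 — prev 8 → HIT
5: bank 2 row 11 — prev 6 → CONFLICT
6: bank 1 row 8 — prev 8 → HIT
7: bank 2 row 6 — prev 11 → CONFLICT
8: bank 2 row 5 — prev 6 → CONFLICT
9: bank 0 row 2 — prev 10 → CONFLICT
10: bank 2 row 1 — prev 5 → CONFLICT
11: bank 2 row 13 — prev 1 → CONFLICT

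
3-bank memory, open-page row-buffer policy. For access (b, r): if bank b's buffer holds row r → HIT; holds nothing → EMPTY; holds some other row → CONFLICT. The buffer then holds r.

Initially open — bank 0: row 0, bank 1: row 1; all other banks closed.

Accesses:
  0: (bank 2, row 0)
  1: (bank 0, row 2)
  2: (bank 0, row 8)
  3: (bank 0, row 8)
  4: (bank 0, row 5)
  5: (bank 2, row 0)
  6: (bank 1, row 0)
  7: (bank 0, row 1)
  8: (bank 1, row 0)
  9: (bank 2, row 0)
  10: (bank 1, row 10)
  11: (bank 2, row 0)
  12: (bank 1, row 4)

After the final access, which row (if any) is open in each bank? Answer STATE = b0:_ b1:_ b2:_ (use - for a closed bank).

STATE = b0:1 b1:4 b2:0

#0 (2,0) E
#1 (0,2) C  (was 0)
#2 (0,8) C  (was 2)
#3 (0,8) H  (was 8)
#4 (0,5) C  (was 8)
#5 (2,0) H  (was 0)
#6 (1,0) C  (was 1)
#7 (0,1) C  (was 5)
#8 (1,0) H  (was 0)
#9 (2,0) H  (was 0)
#10 (1,10) C  (was 0)
#11 (2,0) H  (was 0)
#12 (1,4) C  (was 10)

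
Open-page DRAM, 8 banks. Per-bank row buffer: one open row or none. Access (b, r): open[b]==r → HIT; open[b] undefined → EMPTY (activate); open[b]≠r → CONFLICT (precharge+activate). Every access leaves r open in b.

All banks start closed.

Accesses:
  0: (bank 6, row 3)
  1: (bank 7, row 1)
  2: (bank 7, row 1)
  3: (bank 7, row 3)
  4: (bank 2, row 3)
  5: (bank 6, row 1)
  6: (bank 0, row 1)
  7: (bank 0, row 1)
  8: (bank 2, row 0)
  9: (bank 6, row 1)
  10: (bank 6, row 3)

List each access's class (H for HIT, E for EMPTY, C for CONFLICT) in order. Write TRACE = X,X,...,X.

  [0] b6 r3: no row ⇒ E
  [1] b7 r1: no row ⇒ E
  [2] b7 r1: had r1 ⇒ H
  [3] b7 r3: had r1 ⇒ C
  [4] b2 r3: no row ⇒ E
  [5] b6 r1: had r3 ⇒ C
  [6] b0 r1: no row ⇒ E
  [7] b0 r1: had r1 ⇒ H
  [8] b2 r0: had r3 ⇒ C
  [9] b6 r1: had r1 ⇒ H
  [10] b6 r3: had r1 ⇒ C

TRACE = E,E,H,C,E,C,E,H,C,H,C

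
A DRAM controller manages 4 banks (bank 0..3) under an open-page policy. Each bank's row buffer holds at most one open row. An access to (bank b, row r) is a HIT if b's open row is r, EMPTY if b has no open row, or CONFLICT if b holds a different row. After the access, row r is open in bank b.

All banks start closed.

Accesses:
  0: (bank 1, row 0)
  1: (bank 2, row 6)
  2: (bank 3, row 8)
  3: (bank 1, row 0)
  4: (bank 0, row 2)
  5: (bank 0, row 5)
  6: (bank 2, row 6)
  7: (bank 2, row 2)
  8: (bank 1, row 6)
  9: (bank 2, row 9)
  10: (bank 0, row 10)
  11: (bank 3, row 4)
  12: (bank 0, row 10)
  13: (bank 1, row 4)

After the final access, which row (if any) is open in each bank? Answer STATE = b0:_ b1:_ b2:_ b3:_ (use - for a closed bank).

step 0: bank1 None->0 [EMPTY]
step 1: bank2 None->6 [EMPTY]
step 2: bank3 None->8 [EMPTY]
step 3: bank1 0->0 [HIT]
step 4: bank0 None->2 [EMPTY]
step 5: bank0 2->5 [CONFLICT]
step 6: bank2 6->6 [HIT]
step 7: bank2 6->2 [CONFLICT]
step 8: bank1 0->6 [CONFLICT]
step 9: bank2 2->9 [CONFLICT]
step 10: bank0 5->10 [CONFLICT]
step 11: bank3 8->4 [CONFLICT]
step 12: bank0 10->10 [HIT]
step 13: bank1 6->4 [CONFLICT]

STATE = b0:10 b1:4 b2:9 b3:4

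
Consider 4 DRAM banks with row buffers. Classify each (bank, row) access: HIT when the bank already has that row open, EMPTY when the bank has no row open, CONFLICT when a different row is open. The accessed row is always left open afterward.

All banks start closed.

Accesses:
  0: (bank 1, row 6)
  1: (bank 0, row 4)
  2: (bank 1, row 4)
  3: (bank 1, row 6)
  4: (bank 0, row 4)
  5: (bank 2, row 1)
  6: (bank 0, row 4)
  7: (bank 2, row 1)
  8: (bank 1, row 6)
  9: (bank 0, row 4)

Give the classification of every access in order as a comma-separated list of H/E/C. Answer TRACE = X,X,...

step 0: bank1 None->6 [EMPTY]
step 1: bank0 None->4 [EMPTY]
step 2: bank1 6->4 [CONFLICT]
step 3: bank1 4->6 [CONFLICT]
step 4: bank0 4->4 [HIT]
step 5: bank2 None->1 [EMPTY]
step 6: bank0 4->4 [HIT]
step 7: bank2 1->1 [HIT]
step 8: bank1 6->6 [HIT]
step 9: bank0 4->4 [HIT]

TRACE = E,E,C,C,H,E,H,H,H,H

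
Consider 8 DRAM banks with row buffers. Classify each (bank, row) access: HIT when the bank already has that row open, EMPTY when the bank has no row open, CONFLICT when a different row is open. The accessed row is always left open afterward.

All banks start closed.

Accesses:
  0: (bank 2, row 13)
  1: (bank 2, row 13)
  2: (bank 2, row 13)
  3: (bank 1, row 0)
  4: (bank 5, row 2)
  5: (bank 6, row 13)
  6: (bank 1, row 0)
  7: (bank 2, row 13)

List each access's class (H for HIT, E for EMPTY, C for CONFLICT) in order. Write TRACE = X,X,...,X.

step 0: bank2 None->13 [EMPTY]
step 1: bank2 13->13 [HIT]
step 2: bank2 13->13 [HIT]
step 3: bank1 None->0 [EMPTY]
step 4: bank5 None->2 [EMPTY]
step 5: bank6 None->13 [EMPTY]
step 6: bank1 0->0 [HIT]
step 7: bank2 13->13 [HIT]

TRACE = E,H,H,E,E,E,H,H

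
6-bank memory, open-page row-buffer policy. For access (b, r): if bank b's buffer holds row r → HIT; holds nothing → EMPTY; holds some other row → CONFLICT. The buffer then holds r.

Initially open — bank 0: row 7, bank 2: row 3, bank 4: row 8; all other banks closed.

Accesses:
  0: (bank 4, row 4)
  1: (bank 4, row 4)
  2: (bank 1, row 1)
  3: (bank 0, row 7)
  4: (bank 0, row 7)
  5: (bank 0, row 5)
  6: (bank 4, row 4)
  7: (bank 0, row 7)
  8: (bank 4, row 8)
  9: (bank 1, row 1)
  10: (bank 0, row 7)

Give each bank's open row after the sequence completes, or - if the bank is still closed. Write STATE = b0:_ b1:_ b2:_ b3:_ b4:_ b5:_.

step 0: bank4 8->4 [CONFLICT]
step 1: bank4 4->4 [HIT]
step 2: bank1 None->1 [EMPTY]
step 3: bank0 7->7 [HIT]
step 4: bank0 7->7 [HIT]
step 5: bank0 7->5 [CONFLICT]
step 6: bank4 4->4 [HIT]
step 7: bank0 5->7 [CONFLICT]
step 8: bank4 4->8 [CONFLICT]
step 9: bank1 1->1 [HIT]
step 10: bank0 7->7 [HIT]

STATE = b0:7 b1:1 b2:3 b3:- b4:8 b5:-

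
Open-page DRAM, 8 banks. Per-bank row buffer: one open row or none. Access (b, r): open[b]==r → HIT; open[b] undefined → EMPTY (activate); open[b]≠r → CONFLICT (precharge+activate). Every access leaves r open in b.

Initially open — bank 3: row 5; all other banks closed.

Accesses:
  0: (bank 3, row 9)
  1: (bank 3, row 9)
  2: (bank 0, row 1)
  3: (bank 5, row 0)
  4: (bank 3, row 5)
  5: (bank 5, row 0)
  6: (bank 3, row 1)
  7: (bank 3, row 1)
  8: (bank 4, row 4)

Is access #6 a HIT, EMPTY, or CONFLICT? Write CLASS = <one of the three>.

#0 (3,9) C  (was 5)
#1 (3,9) H  (was 9)
#2 (0,1) E
#3 (5,0) E
#4 (3,5) C  (was 9)
#5 (5,0) H  (was 0)
#6 (3,1) C  (was 5)
#7 (3,1) H  (was 1)
#8 (4,4) E

CLASS = CONFLICT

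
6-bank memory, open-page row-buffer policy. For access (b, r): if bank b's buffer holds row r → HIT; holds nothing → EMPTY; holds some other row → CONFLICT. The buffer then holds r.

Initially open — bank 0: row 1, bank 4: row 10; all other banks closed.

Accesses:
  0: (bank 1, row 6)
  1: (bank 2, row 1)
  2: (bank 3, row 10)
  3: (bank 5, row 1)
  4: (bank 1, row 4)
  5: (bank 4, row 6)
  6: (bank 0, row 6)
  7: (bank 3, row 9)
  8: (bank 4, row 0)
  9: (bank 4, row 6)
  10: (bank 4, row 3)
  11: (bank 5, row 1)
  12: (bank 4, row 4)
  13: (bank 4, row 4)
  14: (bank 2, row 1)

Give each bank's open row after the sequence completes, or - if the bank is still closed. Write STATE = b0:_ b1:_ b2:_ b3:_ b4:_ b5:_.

0: bank 1 row 6 — prev None → EMPTY
1: bank 2 row 1 — prev None → EMPTY
2: bank 3 row 10 — prev None → EMPTY
3: bank 5 row 1 — prev None → EMPTY
4: bank 1 row 4 — prev 6 → CONFLICT
5: bank 4 row 6 — prev 10 → CONFLICT
6: bank 0 row 6 — prev 1 → CONFLICT
7: bank 3 row 9 — prev 10 → CONFLICT
8: bank 4 row 0 — prev 6 → CONFLICT
9: bank 4 row 6 — prev 0 → CONFLICT
10: bank 4 row 3 — prev 6 → CONFLICT
11: bank 5 row 1 — prev 1 → HIT
12: bank 4 row 4 — prev 3 → CONFLICT
13: bank 4 row 4 — prev 4 → HIT
14: bank 2 row 1 — prev 1 → HIT

STATE = b0:6 b1:4 b2:1 b3:9 b4:4 b5:1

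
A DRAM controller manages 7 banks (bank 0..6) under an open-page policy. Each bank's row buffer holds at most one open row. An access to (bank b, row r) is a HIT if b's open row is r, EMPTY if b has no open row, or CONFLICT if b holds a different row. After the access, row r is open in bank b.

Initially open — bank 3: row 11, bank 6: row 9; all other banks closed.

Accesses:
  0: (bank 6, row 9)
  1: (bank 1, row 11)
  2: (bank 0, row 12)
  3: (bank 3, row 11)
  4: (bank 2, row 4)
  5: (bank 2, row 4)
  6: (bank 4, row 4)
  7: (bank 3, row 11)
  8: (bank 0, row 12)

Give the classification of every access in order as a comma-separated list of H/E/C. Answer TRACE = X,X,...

TRACE = H,E,E,H,E,H,E,H,H

step 0: bank6 9->9 [HIT]
step 1: bank1 None->11 [EMPTY]
step 2: bank0 None->12 [EMPTY]
step 3: bank3 11->11 [HIT]
step 4: bank2 None->4 [EMPTY]
step 5: bank2 4->4 [HIT]
step 6: bank4 None->4 [EMPTY]
step 7: bank3 11->11 [HIT]
step 8: bank0 12->12 [HIT]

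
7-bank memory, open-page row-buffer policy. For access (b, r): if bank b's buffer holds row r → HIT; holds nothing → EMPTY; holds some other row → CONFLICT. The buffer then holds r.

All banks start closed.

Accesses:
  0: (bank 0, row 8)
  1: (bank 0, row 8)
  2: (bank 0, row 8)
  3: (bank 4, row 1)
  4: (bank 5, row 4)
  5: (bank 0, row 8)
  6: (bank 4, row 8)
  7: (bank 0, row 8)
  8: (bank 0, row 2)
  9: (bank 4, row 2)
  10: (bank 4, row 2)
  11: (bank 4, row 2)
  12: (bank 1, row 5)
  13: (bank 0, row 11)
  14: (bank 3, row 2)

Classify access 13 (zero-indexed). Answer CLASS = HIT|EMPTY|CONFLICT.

#0 (0,8) E
#1 (0,8) H  (was 8)
#2 (0,8) H  (was 8)
#3 (4,1) E
#4 (5,4) E
#5 (0,8) H  (was 8)
#6 (4,8) C  (was 1)
#7 (0,8) H  (was 8)
#8 (0,2) C  (was 8)
#9 (4,2) C  (was 8)
#10 (4,2) H  (was 2)
#11 (4,2) H  (was 2)
#12 (1,5) E
#13 (0,11) C  (was 2)
#14 (3,2) E

CLASS = CONFLICT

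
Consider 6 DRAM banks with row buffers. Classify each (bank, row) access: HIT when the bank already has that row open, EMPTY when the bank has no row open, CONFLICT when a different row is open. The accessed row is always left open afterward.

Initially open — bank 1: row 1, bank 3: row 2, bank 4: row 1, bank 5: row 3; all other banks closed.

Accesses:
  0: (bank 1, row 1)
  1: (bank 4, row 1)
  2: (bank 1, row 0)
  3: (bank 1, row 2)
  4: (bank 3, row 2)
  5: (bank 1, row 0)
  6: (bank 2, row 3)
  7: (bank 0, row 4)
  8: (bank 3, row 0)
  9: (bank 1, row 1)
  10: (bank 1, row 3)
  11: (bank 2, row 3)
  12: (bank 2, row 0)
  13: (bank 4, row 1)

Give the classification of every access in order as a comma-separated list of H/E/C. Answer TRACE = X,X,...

TRACE = H,H,C,C,H,C,E,E,C,C,C,H,C,H

#0 (1,1) H  (was 1)
#1 (4,1) H  (was 1)
#2 (1,0) C  (was 1)
#3 (1,2) C  (was 0)
#4 (3,2) H  (was 2)
#5 (1,0) C  (was 2)
#6 (2,3) E
#7 (0,4) E
#8 (3,0) C  (was 2)
#9 (1,1) C  (was 0)
#10 (1,3) C  (was 1)
#11 (2,3) H  (was 3)
#12 (2,0) C  (was 3)
#13 (4,1) H  (was 1)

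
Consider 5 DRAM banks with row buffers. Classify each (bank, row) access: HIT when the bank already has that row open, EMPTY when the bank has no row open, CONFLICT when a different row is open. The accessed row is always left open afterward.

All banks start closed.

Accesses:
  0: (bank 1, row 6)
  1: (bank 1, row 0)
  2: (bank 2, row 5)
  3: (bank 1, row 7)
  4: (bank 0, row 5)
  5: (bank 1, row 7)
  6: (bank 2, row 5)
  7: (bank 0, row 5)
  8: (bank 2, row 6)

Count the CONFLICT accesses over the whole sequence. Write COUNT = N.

COUNT = 3

0: bank 1 row 6 — prev None → EMPTY
1: bank 1 row 0 — prev 6 → CONFLICT
2: bank 2 row 5 — prev None → EMPTY
3: bank 1 row 7 — prev 0 → CONFLICT
4: bank 0 row 5 — prev None → EMPTY
5: bank 1 row 7 — prev 7 → HIT
6: bank 2 row 5 — prev 5 → HIT
7: bank 0 row 5 — prev 5 → HIT
8: bank 2 row 6 — prev 5 → CONFLICT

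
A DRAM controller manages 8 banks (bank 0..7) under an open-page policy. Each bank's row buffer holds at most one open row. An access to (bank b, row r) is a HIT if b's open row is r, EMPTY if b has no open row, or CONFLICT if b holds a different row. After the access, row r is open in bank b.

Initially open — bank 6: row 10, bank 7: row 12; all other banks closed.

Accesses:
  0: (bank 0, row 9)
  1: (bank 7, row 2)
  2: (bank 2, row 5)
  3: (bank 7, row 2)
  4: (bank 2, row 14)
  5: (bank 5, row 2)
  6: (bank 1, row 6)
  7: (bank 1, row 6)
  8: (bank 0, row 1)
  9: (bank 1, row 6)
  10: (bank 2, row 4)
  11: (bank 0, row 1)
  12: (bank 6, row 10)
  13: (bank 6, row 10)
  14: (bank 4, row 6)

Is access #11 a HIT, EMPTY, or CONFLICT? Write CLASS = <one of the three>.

CLASS = HIT

#0 (0,9) E
#1 (7,2) C  (was 12)
#2 (2,5) E
#3 (7,2) H  (was 2)
#4 (2,14) C  (was 5)
#5 (5,2) E
#6 (1,6) E
#7 (1,6) H  (was 6)
#8 (0,1) C  (was 9)
#9 (1,6) H  (was 6)
#10 (2,4) C  (was 14)
#11 (0,1) H  (was 1)
#12 (6,10) H  (was 10)
#13 (6,10) H  (was 10)
#14 (4,6) E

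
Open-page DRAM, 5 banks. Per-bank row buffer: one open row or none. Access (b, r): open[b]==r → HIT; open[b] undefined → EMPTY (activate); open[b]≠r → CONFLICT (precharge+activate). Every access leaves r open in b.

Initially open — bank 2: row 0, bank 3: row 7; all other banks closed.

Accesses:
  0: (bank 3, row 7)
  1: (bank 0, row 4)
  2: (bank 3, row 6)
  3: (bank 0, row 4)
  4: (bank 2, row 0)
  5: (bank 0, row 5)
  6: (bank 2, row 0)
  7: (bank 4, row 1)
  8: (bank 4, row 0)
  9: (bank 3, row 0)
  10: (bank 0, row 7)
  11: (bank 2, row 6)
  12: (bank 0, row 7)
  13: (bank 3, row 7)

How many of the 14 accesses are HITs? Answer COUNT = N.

  [0] b3 r7: had r7 ⇒ H
  [1] b0 r4: no row ⇒ E
  [2] b3 r6: had r7 ⇒ C
  [3] b0 r4: had r4 ⇒ H
  [4] b2 r0: had r0 ⇒ H
  [5] b0 r5: had r4 ⇒ C
  [6] b2 r0: had r0 ⇒ H
  [7] b4 r1: no row ⇒ E
  [8] b4 r0: had r1 ⇒ C
  [9] b3 r0: had r6 ⇒ C
  [10] b0 r7: had r5 ⇒ C
  [11] b2 r6: had r0 ⇒ C
  [12] b0 r7: had r7 ⇒ H
  [13] b3 r7: had r0 ⇒ C

COUNT = 5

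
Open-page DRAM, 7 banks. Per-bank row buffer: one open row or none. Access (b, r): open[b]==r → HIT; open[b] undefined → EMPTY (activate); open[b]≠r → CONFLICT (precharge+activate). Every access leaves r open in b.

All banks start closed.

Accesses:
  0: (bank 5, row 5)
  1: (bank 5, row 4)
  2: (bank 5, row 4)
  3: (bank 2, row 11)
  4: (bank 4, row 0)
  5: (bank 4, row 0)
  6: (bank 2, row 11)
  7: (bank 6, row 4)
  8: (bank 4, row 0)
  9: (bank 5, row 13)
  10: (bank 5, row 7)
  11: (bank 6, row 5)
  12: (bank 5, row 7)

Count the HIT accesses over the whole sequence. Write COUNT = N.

COUNT = 5

step 0: bank5 None->5 [EMPTY]
step 1: bank5 5->4 [CONFLICT]
step 2: bank5 4->4 [HIT]
step 3: bank2 None->11 [EMPTY]
step 4: bank4 None->0 [EMPTY]
step 5: bank4 0->0 [HIT]
step 6: bank2 11->11 [HIT]
step 7: bank6 None->4 [EMPTY]
step 8: bank4 0->0 [HIT]
step 9: bank5 4->13 [CONFLICT]
step 10: bank5 13->7 [CONFLICT]
step 11: bank6 4->5 [CONFLICT]
step 12: bank5 7->7 [HIT]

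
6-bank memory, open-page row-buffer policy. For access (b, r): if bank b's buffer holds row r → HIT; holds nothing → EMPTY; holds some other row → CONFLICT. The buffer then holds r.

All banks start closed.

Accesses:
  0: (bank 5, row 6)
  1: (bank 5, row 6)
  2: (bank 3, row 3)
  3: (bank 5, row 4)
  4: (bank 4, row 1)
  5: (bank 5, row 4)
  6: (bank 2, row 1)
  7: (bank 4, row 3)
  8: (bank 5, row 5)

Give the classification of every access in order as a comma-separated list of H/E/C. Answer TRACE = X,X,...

#0 (5,6) E
#1 (5,6) H  (was 6)
#2 (3,3) E
#3 (5,4) C  (was 6)
#4 (4,1) E
#5 (5,4) H  (was 4)
#6 (2,1) E
#7 (4,3) C  (was 1)
#8 (5,5) C  (was 4)

TRACE = E,H,E,C,E,H,E,C,C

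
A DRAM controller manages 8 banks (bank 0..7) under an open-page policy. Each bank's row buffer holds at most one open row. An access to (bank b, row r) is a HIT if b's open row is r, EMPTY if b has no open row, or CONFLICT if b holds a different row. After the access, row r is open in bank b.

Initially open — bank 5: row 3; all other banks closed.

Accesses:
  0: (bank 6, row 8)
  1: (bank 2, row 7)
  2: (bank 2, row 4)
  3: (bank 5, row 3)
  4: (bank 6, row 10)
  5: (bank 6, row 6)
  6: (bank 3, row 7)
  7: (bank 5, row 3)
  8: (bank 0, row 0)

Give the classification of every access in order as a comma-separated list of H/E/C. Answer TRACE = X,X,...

TRACE = E,E,C,H,C,C,E,H,E

#0 (6,8) E
#1 (2,7) E
#2 (2,4) C  (was 7)
#3 (5,3) H  (was 3)
#4 (6,10) C  (was 8)
#5 (6,6) C  (was 10)
#6 (3,7) E
#7 (5,3) H  (was 3)
#8 (0,0) E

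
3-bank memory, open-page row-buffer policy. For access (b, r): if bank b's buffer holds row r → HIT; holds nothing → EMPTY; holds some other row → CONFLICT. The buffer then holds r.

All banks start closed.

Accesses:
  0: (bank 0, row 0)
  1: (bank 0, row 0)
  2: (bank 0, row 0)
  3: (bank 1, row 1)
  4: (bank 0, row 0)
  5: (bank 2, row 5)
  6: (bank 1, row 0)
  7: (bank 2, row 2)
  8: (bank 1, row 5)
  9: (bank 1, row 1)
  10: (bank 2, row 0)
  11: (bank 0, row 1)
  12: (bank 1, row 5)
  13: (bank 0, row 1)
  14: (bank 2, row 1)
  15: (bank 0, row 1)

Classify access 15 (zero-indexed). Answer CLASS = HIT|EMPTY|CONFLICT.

  [0] b0 r0: no row ⇒ E
  [1] b0 r0: had r0 ⇒ H
  [2] b0 r0: had r0 ⇒ H
  [3] b1 r1: no row ⇒ E
  [4] b0 r0: had r0 ⇒ H
  [5] b2 r5: no row ⇒ E
  [6] b1 r0: had r1 ⇒ C
  [7] b2 r2: had r5 ⇒ C
  [8] b1 r5: had r0 ⇒ C
  [9] b1 r1: had r5 ⇒ C
  [10] b2 r0: had r2 ⇒ C
  [11] b0 r1: had r0 ⇒ C
  [12] b1 r5: had r1 ⇒ C
  [13] b0 r1: had r1 ⇒ H
  [14] b2 r1: had r0 ⇒ C
  [15] b0 r1: had r1 ⇒ H

CLASS = HIT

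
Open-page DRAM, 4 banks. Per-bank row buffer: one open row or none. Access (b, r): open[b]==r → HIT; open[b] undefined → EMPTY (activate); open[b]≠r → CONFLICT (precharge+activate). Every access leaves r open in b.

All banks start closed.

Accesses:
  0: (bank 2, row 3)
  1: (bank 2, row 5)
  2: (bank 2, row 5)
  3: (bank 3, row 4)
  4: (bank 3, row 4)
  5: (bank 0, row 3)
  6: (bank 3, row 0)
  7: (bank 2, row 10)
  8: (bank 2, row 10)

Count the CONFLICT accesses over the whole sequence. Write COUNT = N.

0: bank 2 row 3 — prev None → EMPTY
1: bank 2 row 5 — prev 3 → CONFLICT
2: bank 2 row 5 — prev 5 → HIT
3: bank 3 row 4 — prev None → EMPTY
4: bank 3 row 4 — prev 4 → HIT
5: bank 0 row 3 — prev None → EMPTY
6: bank 3 row 0 — prev 4 → CONFLICT
7: bank 2 row 10 — prev 5 → CONFLICT
8: bank 2 row 10 — prev 10 → HIT

COUNT = 3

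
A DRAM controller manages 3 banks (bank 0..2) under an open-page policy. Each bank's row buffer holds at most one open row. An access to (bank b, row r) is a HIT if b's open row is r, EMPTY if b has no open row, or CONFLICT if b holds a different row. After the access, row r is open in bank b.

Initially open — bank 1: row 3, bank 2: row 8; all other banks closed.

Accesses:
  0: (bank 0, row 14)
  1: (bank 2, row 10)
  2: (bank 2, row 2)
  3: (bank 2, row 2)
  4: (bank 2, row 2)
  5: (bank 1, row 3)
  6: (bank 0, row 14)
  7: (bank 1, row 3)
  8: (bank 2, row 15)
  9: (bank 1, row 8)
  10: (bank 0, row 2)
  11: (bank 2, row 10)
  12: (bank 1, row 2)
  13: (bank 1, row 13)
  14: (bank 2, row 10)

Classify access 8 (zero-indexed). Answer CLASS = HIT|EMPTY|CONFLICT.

CLASS = CONFLICT

  [0] b0 r14: no row ⇒ E
  [1] b2 r10: had r8 ⇒ C
  [2] b2 r2: had r10 ⇒ C
  [3] b2 r2: had r2 ⇒ H
  [4] b2 r2: had r2 ⇒ H
  [5] b1 r3: had r3 ⇒ H
  [6] b0 r14: had r14 ⇒ H
  [7] b1 r3: had r3 ⇒ H
  [8] b2 r15: had r2 ⇒ C
  [9] b1 r8: had r3 ⇒ C
  [10] b0 r2: had r14 ⇒ C
  [11] b2 r10: had r15 ⇒ C
  [12] b1 r2: had r8 ⇒ C
  [13] b1 r13: had r2 ⇒ C
  [14] b2 r10: had r10 ⇒ H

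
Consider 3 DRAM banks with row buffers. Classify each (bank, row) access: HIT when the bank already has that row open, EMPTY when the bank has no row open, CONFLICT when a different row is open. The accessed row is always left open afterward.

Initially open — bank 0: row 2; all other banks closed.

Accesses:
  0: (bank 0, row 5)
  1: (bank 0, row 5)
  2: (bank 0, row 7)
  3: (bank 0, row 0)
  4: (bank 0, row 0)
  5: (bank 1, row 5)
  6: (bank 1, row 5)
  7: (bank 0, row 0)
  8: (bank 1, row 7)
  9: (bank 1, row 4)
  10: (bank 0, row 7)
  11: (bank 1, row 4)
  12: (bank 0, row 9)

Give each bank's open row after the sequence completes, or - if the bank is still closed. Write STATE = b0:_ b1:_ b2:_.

STATE = b0:9 b1:4 b2:-

#0 (0,5) C  (was 2)
#1 (0,5) H  (was 5)
#2 (0,7) C  (was 5)
#3 (0,0) C  (was 7)
#4 (0,0) H  (was 0)
#5 (1,5) E
#6 (1,5) H  (was 5)
#7 (0,0) H  (was 0)
#8 (1,7) C  (was 5)
#9 (1,4) C  (was 7)
#10 (0,7) C  (was 0)
#11 (1,4) H  (was 4)
#12 (0,9) C  (was 7)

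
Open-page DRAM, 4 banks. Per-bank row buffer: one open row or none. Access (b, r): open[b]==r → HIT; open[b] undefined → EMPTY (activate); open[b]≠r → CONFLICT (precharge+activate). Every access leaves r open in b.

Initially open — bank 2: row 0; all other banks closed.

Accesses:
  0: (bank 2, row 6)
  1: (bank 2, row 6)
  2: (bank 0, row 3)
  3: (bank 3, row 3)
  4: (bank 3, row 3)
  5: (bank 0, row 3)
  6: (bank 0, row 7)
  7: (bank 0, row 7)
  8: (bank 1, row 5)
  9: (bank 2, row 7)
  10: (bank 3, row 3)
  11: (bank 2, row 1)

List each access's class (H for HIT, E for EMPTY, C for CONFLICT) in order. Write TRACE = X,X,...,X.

TRACE = C,H,E,E,H,H,C,H,E,C,H,C

  [0] b2 r6: had r0 ⇒ C
  [1] b2 r6: had r6 ⇒ H
  [2] b0 r3: no row ⇒ E
  [3] b3 r3: no row ⇒ E
  [4] b3 r3: had r3 ⇒ H
  [5] b0 r3: had r3 ⇒ H
  [6] b0 r7: had r3 ⇒ C
  [7] b0 r7: had r7 ⇒ H
  [8] b1 r5: no row ⇒ E
  [9] b2 r7: had r6 ⇒ C
  [10] b3 r3: had r3 ⇒ H
  [11] b2 r1: had r7 ⇒ C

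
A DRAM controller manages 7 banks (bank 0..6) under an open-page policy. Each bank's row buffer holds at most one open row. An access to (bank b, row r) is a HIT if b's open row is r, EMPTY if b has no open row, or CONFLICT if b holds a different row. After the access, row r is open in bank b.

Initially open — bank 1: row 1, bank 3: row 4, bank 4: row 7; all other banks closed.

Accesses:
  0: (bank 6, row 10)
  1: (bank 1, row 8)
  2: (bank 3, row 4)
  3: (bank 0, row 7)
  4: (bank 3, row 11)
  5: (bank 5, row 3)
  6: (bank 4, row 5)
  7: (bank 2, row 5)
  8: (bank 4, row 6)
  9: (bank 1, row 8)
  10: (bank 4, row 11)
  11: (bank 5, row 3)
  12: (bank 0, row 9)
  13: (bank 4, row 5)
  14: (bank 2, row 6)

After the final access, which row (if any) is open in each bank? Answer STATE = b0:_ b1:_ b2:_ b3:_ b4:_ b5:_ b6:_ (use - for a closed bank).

STATE = b0:9 b1:8 b2:6 b3:11 b4:5 b5:3 b6:10

  [0] b6 r10: no row ⇒ E
  [1] b1 r8: had r1 ⇒ C
  [2] b3 r4: had r4 ⇒ H
  [3] b0 r7: no row ⇒ E
  [4] b3 r11: had r4 ⇒ C
  [5] b5 r3: no row ⇒ E
  [6] b4 r5: had r7 ⇒ C
  [7] b2 r5: no row ⇒ E
  [8] b4 r6: had r5 ⇒ C
  [9] b1 r8: had r8 ⇒ H
  [10] b4 r11: had r6 ⇒ C
  [11] b5 r3: had r3 ⇒ H
  [12] b0 r9: had r7 ⇒ C
  [13] b4 r5: had r11 ⇒ C
  [14] b2 r6: had r5 ⇒ C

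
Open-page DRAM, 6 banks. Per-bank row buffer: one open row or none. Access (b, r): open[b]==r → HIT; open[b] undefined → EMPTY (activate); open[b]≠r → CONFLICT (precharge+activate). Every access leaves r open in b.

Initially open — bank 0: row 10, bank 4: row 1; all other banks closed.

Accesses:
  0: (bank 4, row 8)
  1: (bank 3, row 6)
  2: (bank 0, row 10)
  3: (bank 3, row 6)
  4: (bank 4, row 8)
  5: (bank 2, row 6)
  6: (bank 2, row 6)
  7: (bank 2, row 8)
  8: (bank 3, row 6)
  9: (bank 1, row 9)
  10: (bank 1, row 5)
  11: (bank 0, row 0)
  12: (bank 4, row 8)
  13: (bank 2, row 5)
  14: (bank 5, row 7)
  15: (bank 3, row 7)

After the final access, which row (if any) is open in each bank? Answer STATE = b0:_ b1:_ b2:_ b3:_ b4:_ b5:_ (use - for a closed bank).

STATE = b0:0 b1:5 b2:5 b3:7 b4:8 b5:7

  [0] b4 r8: had r1 ⇒ C
  [1] b3 r6: no row ⇒ E
  [2] b0 r10: had r10 ⇒ H
  [3] b3 r6: had r6 ⇒ H
  [4] b4 r8: had r8 ⇒ H
  [5] b2 r6: no row ⇒ E
  [6] b2 r6: had r6 ⇒ H
  [7] b2 r8: had r6 ⇒ C
  [8] b3 r6: had r6 ⇒ H
  [9] b1 r9: no row ⇒ E
  [10] b1 r5: had r9 ⇒ C
  [11] b0 r0: had r10 ⇒ C
  [12] b4 r8: had r8 ⇒ H
  [13] b2 r5: had r8 ⇒ C
  [14] b5 r7: no row ⇒ E
  [15] b3 r7: had r6 ⇒ C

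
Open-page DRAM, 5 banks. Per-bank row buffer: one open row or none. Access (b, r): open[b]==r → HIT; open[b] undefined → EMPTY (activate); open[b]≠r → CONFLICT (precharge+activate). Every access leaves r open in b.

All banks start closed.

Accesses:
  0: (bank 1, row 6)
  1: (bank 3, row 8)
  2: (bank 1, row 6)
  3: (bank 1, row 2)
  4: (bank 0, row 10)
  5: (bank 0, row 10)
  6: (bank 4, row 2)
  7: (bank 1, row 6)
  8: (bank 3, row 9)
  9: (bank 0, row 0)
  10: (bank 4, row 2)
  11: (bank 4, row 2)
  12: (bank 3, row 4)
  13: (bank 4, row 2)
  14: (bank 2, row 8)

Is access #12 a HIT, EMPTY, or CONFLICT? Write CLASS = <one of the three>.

CLASS = CONFLICT

0: bank 1 row 6 — prev None → EMPTY
1: bank 3 row 8 — prev None → EMPTY
2: bank 1 row 6 — prev 6 → HIT
3: bank 1 row 2 — prev 6 → CONFLICT
4: bank 0 row 10 — prev None → EMPTY
5: bank 0 row 10 — prev 10 → HIT
6: bank 4 row 2 — prev None → EMPTY
7: bank 1 row 6 — prev 2 → CONFLICT
8: bank 3 row 9 — prev 8 → CONFLICT
9: bank 0 row 0 — prev 10 → CONFLICT
10: bank 4 row 2 — prev 2 → HIT
11: bank 4 row 2 — prev 2 → HIT
12: bank 3 row 4 — prev 9 → CONFLICT
13: bank 4 row 2 — prev 2 → HIT
14: bank 2 row 8 — prev None → EMPTY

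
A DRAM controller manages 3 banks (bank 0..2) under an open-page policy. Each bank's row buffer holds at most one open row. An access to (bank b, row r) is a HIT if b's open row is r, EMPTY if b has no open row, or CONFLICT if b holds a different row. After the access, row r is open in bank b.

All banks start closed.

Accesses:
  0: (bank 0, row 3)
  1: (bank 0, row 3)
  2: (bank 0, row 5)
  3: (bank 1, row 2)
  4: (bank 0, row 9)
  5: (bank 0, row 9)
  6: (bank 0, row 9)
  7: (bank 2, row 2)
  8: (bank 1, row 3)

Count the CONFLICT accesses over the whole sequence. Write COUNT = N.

COUNT = 3

#0 (0,3) E
#1 (0,3) H  (was 3)
#2 (0,5) C  (was 3)
#3 (1,2) E
#4 (0,9) C  (was 5)
#5 (0,9) H  (was 9)
#6 (0,9) H  (was 9)
#7 (2,2) E
#8 (1,3) C  (was 2)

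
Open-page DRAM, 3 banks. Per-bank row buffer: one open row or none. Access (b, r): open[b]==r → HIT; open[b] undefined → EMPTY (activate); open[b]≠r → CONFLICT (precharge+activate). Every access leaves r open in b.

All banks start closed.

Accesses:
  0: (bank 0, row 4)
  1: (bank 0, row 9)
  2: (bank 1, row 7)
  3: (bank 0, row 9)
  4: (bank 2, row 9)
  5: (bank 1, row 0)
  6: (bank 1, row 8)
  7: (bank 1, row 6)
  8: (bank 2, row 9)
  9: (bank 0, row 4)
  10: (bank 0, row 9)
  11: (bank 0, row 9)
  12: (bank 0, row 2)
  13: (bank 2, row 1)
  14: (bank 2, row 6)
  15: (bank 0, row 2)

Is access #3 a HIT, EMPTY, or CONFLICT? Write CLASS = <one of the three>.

CLASS = HIT

#0 (0,4) E
#1 (0,9) C  (was 4)
#2 (1,7) E
#3 (0,9) H  (was 9)
#4 (2,9) E
#5 (1,0) C  (was 7)
#6 (1,8) C  (was 0)
#7 (1,6) C  (was 8)
#8 (2,9) H  (was 9)
#9 (0,4) C  (was 9)
#10 (0,9) C  (was 4)
#11 (0,9) H  (was 9)
#12 (0,2) C  (was 9)
#13 (2,1) C  (was 9)
#14 (2,6) C  (was 1)
#15 (0,2) H  (was 2)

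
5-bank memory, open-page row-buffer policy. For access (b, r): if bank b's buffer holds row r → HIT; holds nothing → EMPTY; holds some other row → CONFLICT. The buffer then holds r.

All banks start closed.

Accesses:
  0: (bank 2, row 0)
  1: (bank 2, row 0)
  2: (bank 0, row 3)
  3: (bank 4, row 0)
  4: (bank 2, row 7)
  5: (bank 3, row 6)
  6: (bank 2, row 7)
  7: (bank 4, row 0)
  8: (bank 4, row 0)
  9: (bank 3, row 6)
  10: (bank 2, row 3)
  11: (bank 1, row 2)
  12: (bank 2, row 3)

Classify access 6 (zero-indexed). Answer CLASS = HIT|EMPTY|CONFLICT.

#0 (2,0) E
#1 (2,0) H  (was 0)
#2 (0,3) E
#3 (4,0) E
#4 (2,7) C  (was 0)
#5 (3,6) E
#6 (2,7) H  (was 7)
#7 (4,0) H  (was 0)
#8 (4,0) H  (was 0)
#9 (3,6) H  (was 6)
#10 (2,3) C  (was 7)
#11 (1,2) E
#12 (2,3) H  (was 3)

CLASS = HIT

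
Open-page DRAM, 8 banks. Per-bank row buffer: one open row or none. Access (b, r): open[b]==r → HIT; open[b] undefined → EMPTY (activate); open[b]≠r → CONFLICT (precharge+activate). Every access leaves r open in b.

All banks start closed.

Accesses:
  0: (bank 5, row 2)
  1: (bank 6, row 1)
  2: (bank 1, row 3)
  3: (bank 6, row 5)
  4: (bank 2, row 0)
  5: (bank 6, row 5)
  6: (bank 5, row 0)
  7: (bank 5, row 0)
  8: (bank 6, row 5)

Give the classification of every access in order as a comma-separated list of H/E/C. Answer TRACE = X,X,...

TRACE = E,E,E,C,E,H,C,H,H

0: bank 5 row 2 — prev None → EMPTY
1: bank 6 row 1 — prev None → EMPTY
2: bank 1 row 3 — prev None → EMPTY
3: bank 6 row 5 — prev 1 → CONFLICT
4: bank 2 row 0 — prev None → EMPTY
5: bank 6 row 5 — prev 5 → HIT
6: bank 5 row 0 — prev 2 → CONFLICT
7: bank 5 row 0 — prev 0 → HIT
8: bank 6 row 5 — prev 5 → HIT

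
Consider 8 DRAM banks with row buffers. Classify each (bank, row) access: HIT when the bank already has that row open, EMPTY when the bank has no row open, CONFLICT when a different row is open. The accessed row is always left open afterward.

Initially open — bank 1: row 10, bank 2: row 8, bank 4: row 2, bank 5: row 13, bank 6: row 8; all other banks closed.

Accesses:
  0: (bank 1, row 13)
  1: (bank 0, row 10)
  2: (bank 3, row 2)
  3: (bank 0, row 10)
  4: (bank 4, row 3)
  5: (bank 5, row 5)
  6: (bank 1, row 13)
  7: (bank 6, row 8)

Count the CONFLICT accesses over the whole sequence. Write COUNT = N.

step 0: bank1 10->13 [CONFLICT]
step 1: bank0 None->10 [EMPTY]
step 2: bank3 None->2 [EMPTY]
step 3: bank0 10->10 [HIT]
step 4: bank4 2->3 [CONFLICT]
step 5: bank5 13->5 [CONFLICT]
step 6: bank1 13->13 [HIT]
step 7: bank6 8->8 [HIT]

COUNT = 3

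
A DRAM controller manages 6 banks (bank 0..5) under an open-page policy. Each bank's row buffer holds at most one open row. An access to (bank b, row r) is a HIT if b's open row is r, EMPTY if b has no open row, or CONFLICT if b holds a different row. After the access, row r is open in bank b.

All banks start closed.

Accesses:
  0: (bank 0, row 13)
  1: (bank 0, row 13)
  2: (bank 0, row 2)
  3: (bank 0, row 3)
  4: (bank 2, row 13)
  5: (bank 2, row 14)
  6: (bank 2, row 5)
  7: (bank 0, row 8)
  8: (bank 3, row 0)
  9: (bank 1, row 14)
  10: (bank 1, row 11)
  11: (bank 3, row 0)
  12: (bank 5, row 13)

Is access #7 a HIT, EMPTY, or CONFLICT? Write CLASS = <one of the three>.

CLASS = CONFLICT

  [0] b0 r13: no row ⇒ E
  [1] b0 r13: had r13 ⇒ H
  [2] b0 r2: had r13 ⇒ C
  [3] b0 r3: had r2 ⇒ C
  [4] b2 r13: no row ⇒ E
  [5] b2 r14: had r13 ⇒ C
  [6] b2 r5: had r14 ⇒ C
  [7] b0 r8: had r3 ⇒ C
  [8] b3 r0: no row ⇒ E
  [9] b1 r14: no row ⇒ E
  [10] b1 r11: had r14 ⇒ C
  [11] b3 r0: had r0 ⇒ H
  [12] b5 r13: no row ⇒ E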